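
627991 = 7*89713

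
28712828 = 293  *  97996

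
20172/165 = 122  +  14/55 = 122.25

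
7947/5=1589+2/5 = 1589.40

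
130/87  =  130/87 =1.49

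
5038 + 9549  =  14587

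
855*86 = 73530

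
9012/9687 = 3004/3229=0.93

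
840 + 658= 1498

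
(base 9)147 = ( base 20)64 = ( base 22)5e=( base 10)124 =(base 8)174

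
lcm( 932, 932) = 932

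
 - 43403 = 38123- 81526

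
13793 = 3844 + 9949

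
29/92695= 29/92695 = 0.00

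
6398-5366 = 1032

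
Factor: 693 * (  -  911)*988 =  - 2^2 * 3^2*7^1*11^1*13^1*19^1 * 911^1 = - 623747124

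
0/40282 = 0 = 0.00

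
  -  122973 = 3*( - 40991)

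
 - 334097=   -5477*61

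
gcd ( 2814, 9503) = 1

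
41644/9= 41644/9 =4627.11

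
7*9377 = 65639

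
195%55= 30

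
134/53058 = 67/26529 = 0.00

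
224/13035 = 224/13035= 0.02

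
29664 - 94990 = -65326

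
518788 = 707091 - 188303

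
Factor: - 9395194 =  - 2^1 * 157^1*29921^1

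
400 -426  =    -  26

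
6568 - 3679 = 2889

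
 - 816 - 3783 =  - 4599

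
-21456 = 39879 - 61335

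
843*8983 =7572669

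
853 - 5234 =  - 4381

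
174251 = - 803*( - 217)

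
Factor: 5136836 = 2^2*1284209^1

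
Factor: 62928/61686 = 152/149 = 2^3*19^1 * 149^( - 1) 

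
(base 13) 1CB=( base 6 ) 1320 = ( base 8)520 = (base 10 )336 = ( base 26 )CO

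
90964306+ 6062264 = 97026570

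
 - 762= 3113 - 3875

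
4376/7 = 625 + 1/7 = 625.14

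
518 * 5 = 2590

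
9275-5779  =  3496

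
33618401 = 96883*347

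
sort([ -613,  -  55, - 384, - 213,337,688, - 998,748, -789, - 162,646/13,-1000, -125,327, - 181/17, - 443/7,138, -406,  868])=[ -1000, - 998,  -  789,  -  613, - 406, - 384, - 213, - 162, - 125, - 443/7, - 55,- 181/17,646/13, 138,327,337,688,748,868]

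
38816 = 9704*4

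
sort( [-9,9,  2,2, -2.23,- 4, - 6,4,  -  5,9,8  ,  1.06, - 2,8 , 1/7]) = [ - 9, - 6, - 5,-4 ,-2.23, - 2,1/7, 1.06,2,2,4,8, 8,9 , 9 ]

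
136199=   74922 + 61277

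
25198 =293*86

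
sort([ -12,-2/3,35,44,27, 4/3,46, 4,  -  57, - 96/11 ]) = [  -  57, - 12, - 96/11,- 2/3,4/3, 4,  27,35, 44, 46]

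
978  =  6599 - 5621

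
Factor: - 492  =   - 2^2*3^1 *41^1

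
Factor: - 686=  - 2^1*7^3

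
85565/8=85565/8= 10695.62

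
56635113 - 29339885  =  27295228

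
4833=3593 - -1240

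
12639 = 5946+6693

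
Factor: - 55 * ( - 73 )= 4015 = 5^1*11^1 *73^1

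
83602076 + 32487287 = 116089363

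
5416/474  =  11+101/237 = 11.43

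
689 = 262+427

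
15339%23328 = 15339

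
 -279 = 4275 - 4554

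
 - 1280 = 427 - 1707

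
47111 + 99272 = 146383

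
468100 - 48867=419233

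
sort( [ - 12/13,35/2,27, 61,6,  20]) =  [ - 12/13, 6,35/2, 20,27, 61]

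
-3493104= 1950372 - 5443476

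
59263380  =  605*97956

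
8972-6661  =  2311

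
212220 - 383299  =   - 171079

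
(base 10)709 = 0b1011000101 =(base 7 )2032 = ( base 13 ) 427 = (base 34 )kt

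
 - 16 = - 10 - 6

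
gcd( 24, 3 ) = 3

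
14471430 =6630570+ 7840860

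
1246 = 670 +576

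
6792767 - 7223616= - 430849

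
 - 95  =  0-95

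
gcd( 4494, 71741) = 1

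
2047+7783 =9830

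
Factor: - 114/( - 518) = 57/259=3^1 *7^( - 1)*19^1*37^(-1 )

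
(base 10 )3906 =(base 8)7502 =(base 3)12100200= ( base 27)59i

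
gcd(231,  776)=1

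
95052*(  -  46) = -4372392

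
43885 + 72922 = 116807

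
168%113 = 55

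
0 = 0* 44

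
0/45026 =0 = 0.00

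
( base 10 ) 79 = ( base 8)117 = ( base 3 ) 2221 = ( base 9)87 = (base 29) 2l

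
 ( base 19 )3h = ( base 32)2a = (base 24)32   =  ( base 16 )4a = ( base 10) 74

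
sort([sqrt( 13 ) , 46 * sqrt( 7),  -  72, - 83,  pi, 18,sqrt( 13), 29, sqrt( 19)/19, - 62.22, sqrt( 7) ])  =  [ - 83, - 72, - 62.22, sqrt( 19)/19,  sqrt( 7), pi,sqrt( 13)  ,  sqrt( 13 ),18, 29,  46 * sqrt(7)]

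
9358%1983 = 1426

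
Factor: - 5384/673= -8 = - 2^3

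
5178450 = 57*90850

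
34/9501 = 34/9501 = 0.00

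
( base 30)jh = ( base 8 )1113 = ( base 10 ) 587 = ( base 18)1eb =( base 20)197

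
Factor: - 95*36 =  - 3420 = - 2^2*3^2*5^1*19^1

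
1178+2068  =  3246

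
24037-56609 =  - 32572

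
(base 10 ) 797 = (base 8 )1435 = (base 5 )11142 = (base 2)1100011101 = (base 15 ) 382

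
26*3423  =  88998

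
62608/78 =802 + 2/3 = 802.67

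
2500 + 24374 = 26874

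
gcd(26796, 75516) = 2436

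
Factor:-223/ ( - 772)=2^( - 2 )*193^( - 1)*223^1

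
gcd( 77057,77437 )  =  1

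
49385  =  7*7055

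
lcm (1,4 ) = 4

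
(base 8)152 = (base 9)127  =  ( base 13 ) 82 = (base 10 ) 106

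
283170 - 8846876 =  - 8563706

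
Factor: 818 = 2^1*409^1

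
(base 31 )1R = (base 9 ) 64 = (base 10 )58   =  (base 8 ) 72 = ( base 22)2E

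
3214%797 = 26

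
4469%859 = 174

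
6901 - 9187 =-2286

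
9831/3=3277=3277.00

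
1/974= 1/974   =  0.00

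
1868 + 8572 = 10440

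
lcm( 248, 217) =1736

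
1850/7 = 1850/7 = 264.29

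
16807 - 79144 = - 62337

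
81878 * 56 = 4585168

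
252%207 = 45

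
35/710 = 7/142 = 0.05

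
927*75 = 69525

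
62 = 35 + 27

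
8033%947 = 457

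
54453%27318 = 27135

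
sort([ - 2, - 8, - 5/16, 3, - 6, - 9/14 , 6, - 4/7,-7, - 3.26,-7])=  [ - 8 ,-7, - 7 ,  -  6,-3.26,-2 ,  -  9/14, - 4/7,  -  5/16  ,  3, 6]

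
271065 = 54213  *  5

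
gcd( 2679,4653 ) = 141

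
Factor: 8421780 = 2^2*3^1 *5^1*140363^1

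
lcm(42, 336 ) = 336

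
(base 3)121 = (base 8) 20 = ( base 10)16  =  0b10000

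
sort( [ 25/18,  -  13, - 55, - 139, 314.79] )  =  [ - 139 , - 55, - 13, 25/18,314.79]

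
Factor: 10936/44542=5468/22271 =2^2*1367^1 * 22271^( - 1 ) 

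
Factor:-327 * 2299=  - 751773 = - 3^1*11^2*19^1 * 109^1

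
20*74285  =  1485700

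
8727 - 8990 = -263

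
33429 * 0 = 0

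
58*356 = 20648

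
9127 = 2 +9125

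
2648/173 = 15  +  53/173 = 15.31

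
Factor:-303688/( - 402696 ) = 3^(-2 )*11^1*29^1*47^( - 1)= 319/423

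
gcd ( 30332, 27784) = 4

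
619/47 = 619/47=13.17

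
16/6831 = 16/6831 = 0.00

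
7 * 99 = 693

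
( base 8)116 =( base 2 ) 1001110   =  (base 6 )210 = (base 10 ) 78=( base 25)33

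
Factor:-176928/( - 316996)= 24/43 = 2^3* 3^1*43^( - 1 )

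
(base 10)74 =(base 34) 26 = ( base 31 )2C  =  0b1001010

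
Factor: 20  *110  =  2^3*5^2*11^1 = 2200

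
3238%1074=16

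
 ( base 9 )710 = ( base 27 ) l9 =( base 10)576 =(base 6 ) 2400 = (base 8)1100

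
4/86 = 2/43= 0.05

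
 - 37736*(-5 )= 188680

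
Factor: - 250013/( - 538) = 2^ ( - 1)*269^(-1)*250013^1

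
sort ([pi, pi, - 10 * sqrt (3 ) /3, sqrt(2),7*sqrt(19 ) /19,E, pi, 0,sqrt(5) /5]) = [  -  10*sqrt (3)/3, 0, sqrt ( 5)/5,  sqrt( 2), 7*sqrt( 19 ) /19,E,  pi , pi,pi] 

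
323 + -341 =  -  18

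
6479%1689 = 1412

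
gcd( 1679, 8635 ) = 1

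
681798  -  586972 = 94826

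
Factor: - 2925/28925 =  - 9/89 = - 3^2*89^( -1) 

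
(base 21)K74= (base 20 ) 128b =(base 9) 13267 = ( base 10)8971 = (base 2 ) 10001100001011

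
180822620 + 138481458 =319304078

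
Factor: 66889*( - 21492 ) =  - 1437578388  =  -2^2*3^3*199^1*66889^1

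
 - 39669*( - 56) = 2221464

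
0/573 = 0 =0.00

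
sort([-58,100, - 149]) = [-149,  -  58,  100]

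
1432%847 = 585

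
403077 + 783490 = 1186567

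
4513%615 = 208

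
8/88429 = 8/88429 = 0.00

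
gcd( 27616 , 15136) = 32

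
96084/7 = 96084/7   =  13726.29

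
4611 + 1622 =6233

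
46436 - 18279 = 28157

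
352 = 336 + 16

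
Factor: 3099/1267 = 3^1*7^( - 1)*181^( - 1)*1033^1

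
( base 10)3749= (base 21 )8AB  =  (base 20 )979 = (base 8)7245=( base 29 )4d8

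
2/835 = 2/835 = 0.00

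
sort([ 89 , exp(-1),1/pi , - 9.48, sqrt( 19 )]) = [ - 9.48 , 1/pi , exp( - 1) , sqrt(19),89 ]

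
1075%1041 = 34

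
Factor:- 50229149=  - 50229149^1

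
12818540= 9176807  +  3641733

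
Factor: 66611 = 59^1 *1129^1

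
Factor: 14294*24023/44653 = 49054966/6379 = 2^1*1021^1*6379^( - 1) *24023^1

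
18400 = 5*3680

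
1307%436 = 435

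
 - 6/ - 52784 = 3/26392 = 0.00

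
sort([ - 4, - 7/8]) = [ - 4, - 7/8 ]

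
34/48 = 17/24 = 0.71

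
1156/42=27 + 11/21 = 27.52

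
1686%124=74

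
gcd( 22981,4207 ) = 7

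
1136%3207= 1136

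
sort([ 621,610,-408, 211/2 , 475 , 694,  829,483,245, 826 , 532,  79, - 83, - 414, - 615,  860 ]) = [ - 615, - 414, - 408, - 83,79, 211/2,245 , 475, 483,532 , 610,  621,694,826,829, 860 ] 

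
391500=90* 4350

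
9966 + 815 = 10781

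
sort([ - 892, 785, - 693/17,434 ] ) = [ - 892, - 693/17,434 , 785] 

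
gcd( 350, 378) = 14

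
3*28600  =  85800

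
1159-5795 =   -  4636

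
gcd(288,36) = 36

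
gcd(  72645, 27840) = 435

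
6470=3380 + 3090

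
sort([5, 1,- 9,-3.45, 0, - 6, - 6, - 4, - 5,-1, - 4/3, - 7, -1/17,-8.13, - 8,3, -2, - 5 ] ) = [ - 9, - 8.13,  -  8, - 7, - 6, - 6, - 5,  -  5, - 4, - 3.45,-2, - 4/3, - 1,  -  1/17,  0 , 1, 3, 5 ] 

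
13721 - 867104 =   -  853383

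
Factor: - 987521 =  - 499^1 * 1979^1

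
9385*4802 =45066770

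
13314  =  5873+7441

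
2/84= 1/42 =0.02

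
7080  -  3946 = 3134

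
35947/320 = 112 + 107/320 = 112.33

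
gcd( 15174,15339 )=3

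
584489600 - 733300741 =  - 148811141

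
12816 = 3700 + 9116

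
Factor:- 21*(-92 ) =2^2*3^1*7^1*23^1 = 1932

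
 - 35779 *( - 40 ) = 1431160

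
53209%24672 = 3865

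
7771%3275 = 1221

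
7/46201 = 7/46201  =  0.00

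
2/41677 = 2/41677 = 0.00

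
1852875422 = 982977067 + 869898355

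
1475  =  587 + 888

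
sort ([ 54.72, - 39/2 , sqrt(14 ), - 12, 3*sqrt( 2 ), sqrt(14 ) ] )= [ - 39/2, - 12,sqrt (14 ) , sqrt(14), 3*sqrt(2 ), 54.72 ] 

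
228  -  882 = -654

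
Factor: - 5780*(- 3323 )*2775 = 2^2*3^1 * 5^3 * 17^2*37^1 * 3323^1= 53299258500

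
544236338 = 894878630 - 350642292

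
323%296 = 27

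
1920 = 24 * 80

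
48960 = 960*51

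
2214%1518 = 696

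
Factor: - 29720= -2^3*5^1*743^1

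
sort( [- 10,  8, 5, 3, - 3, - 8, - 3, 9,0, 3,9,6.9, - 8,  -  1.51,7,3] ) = [ - 10,  -  8, -8,-3,-3, - 1.51, 0,  3,3  ,  3,5,6.9, 7,8 , 9,  9] 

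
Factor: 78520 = 2^3*5^1*13^1*151^1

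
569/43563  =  569/43563 = 0.01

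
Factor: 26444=2^2*11^1*601^1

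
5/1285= 1/257=0.00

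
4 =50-46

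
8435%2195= 1850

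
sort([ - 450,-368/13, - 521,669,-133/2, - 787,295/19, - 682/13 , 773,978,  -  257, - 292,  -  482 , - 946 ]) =[  -  946, - 787, - 521, - 482,-450, -292, - 257,-133/2, - 682/13, - 368/13, 295/19,669,773,978 ]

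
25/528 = 25/528 = 0.05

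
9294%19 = 3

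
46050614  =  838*54953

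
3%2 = 1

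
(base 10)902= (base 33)rb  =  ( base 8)1606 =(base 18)2E2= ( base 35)pr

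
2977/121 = 24 + 73/121  =  24.60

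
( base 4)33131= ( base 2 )1111011101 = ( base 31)10s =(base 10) 989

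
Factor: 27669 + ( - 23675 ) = 3994= 2^1*1997^1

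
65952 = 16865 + 49087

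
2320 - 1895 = 425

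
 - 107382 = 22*( - 4881)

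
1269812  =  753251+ 516561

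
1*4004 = 4004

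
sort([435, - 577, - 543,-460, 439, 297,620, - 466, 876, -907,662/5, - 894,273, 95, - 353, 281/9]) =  [ - 907,-894, - 577, - 543,-466, - 460, - 353, 281/9,95, 662/5, 273, 297 , 435,439,620, 876 ]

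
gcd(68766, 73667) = 1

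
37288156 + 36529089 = 73817245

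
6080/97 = 62 + 66/97 = 62.68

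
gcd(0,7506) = 7506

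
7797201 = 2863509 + 4933692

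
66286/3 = 22095+1/3 = 22095.33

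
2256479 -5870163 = - 3613684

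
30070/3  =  10023+1/3= 10023.33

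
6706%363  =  172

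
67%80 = 67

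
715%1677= 715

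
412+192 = 604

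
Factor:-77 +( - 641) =-718 = - 2^1 *359^1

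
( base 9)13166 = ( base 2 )10001010111001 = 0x22b9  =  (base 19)15bg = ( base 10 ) 8889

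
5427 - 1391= 4036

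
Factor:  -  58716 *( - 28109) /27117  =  2^2 * 7^1*23^( - 1)*131^( - 1)  *233^1 * 28109^1 = 183383116/3013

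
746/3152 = 373/1576 =0.24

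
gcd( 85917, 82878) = 3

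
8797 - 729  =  8068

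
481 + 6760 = 7241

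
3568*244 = 870592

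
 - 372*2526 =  - 939672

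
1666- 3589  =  -1923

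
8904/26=342 + 6/13 = 342.46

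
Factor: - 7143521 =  - 7^1*11^1*113^1*821^1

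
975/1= 975 = 975.00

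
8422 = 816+7606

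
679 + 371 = 1050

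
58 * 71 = 4118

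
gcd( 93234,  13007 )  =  1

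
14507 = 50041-35534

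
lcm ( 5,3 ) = 15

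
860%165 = 35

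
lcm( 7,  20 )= 140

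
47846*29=1387534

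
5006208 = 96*52148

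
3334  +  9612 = 12946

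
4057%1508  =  1041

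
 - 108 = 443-551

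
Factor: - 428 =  - 2^2*107^1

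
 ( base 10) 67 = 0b1000011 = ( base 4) 1003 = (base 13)52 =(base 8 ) 103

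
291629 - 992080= - 700451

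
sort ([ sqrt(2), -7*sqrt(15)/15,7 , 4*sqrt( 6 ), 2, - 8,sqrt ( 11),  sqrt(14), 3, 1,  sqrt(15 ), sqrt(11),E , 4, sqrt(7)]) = [ - 8,-7*sqrt(15)/15, 1,  sqrt(2), 2,  sqrt(7),E,3, sqrt (11 ),sqrt( 11), sqrt( 14), sqrt( 15), 4,7,  4*sqrt( 6 )] 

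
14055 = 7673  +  6382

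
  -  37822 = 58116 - 95938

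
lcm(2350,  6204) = 155100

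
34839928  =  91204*382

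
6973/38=183 + 1/2 = 183.50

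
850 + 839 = 1689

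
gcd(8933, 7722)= 1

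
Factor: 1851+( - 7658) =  - 5807 = - 5807^1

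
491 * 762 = 374142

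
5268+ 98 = 5366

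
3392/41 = 82 + 30/41 = 82.73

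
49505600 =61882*800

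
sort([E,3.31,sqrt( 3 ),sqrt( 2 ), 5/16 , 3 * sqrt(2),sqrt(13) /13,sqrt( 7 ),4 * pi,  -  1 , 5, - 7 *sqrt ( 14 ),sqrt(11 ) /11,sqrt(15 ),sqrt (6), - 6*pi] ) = [ - 7 * sqrt(14 ), - 6*pi, - 1, sqrt(13)/13,sqrt( 11) /11,5/16,sqrt( 2 ), sqrt(3),sqrt(6 ),sqrt( 7 ), E, 3.31 , sqrt ( 15),3 *sqrt( 2),5,4*pi] 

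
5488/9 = 5488/9 = 609.78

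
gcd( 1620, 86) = 2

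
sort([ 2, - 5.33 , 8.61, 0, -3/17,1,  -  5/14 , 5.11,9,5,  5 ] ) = [  -  5.33,-5/14, - 3/17,0,1,2,5,5, 5.11,8.61,9 ] 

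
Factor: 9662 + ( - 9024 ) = 638 = 2^1 * 11^1*29^1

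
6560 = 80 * 82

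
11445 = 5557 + 5888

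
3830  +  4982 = 8812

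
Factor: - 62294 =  - 2^1 * 31147^1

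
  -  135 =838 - 973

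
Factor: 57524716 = 2^2*31^1*53^1*  8753^1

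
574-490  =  84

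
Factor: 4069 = 13^1 *313^1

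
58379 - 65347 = -6968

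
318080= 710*448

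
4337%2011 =315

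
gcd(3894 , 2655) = 177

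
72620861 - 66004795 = 6616066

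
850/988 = 425/494 = 0.86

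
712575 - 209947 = 502628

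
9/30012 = 3/10004 = 0.00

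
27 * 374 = 10098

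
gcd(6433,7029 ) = 1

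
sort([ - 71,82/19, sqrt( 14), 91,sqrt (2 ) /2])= [-71, sqrt( 2) /2, sqrt( 14), 82/19, 91]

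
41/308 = 41/308 = 0.13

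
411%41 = 1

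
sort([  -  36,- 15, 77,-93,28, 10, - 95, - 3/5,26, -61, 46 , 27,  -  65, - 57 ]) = [-95,  -  93,-65, - 61,  -  57,- 36, -15, - 3/5,10, 26,27, 28, 46, 77]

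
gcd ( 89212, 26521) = 1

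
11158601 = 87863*127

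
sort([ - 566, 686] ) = [  -  566 , 686]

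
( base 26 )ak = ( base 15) 13a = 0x118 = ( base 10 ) 280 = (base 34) 88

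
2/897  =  2/897 = 0.00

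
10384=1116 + 9268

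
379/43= 8+35/43  =  8.81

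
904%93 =67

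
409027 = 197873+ 211154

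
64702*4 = 258808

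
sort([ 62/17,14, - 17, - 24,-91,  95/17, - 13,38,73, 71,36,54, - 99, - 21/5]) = [ - 99, - 91, - 24 ,  -  17,-13, - 21/5,62/17, 95/17,  14,  36,  38,54, 71,73] 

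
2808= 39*72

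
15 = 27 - 12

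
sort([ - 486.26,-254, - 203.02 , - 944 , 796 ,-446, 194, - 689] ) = [ - 944, - 689, - 486.26 , - 446,-254,-203.02 , 194 , 796 ]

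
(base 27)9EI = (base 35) 5nr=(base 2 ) 1101100101101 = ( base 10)6957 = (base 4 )1230231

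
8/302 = 4/151 = 0.03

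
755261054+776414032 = 1531675086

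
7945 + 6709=14654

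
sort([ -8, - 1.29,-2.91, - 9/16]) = [-8,-2.91, -1.29 , - 9/16]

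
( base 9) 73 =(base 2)1000010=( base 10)66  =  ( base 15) 46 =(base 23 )2k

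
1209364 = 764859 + 444505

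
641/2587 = 641/2587 = 0.25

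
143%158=143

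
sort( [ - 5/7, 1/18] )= [ - 5/7,1/18 ] 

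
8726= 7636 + 1090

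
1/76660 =1/76660 = 0.00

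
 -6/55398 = -1/9233 = - 0.00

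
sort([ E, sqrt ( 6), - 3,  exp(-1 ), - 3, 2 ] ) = [ - 3, - 3, exp( - 1 ), 2,sqrt( 6), E ] 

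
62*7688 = 476656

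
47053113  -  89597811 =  - 42544698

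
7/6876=7/6876  =  0.00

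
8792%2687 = 731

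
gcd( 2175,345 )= 15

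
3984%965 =124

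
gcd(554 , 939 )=1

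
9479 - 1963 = 7516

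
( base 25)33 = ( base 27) 2o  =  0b1001110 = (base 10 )78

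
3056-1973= 1083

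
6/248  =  3/124 = 0.02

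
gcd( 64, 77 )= 1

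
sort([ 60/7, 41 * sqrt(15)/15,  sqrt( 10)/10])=[sqrt( 10)/10, 60/7,  41*sqrt(15)/15]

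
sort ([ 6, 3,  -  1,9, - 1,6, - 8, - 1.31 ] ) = [ - 8 , -1.31, -1,  -  1 , 3, 6,6,  9 ] 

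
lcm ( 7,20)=140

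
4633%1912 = 809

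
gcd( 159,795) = 159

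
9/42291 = 1/4699 = 0.00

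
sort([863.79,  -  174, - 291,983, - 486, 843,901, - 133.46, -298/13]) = [-486 , - 291,-174,-133.46, - 298/13, 843,863.79 , 901 , 983] 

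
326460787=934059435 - 607598648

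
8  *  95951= 767608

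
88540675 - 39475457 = 49065218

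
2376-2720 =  - 344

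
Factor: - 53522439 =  - 3^1*149^1*119737^1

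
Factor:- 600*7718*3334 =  - 15439087200 = - 2^5*3^1*5^2 *17^1*227^1*1667^1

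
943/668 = 1  +  275/668= 1.41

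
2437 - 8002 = -5565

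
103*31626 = 3257478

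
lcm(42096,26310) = 210480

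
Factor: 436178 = 2^1*467^2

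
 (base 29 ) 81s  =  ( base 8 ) 15201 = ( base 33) 67K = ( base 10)6785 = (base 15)2025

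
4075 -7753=-3678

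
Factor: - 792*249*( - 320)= 63106560 = 2^9*3^3*5^1*11^1*83^1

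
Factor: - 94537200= - 2^4 * 3^1*  5^2*78781^1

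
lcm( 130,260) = 260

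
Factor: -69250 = - 2^1*5^3*277^1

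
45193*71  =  3208703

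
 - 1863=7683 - 9546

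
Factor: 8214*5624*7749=2^4*3^4*7^1*19^1*37^3*41^1 = 357969208464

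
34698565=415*83611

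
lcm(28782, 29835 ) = 2446470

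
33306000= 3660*9100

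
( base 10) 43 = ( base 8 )53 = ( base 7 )61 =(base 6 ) 111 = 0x2B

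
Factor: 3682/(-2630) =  - 7/5 = -5^(-1) * 7^1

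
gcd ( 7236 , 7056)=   36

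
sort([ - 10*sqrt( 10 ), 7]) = [ - 10 * sqrt(10),7] 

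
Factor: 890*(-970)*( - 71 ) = 2^2*5^2*71^1*89^1*97^1 = 61294300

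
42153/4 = 10538 + 1/4 = 10538.25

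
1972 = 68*29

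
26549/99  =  268+17/99 = 268.17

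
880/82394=440/41197= 0.01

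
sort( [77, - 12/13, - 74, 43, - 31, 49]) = [ - 74  ,-31,-12/13 , 43, 49, 77 ] 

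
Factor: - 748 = -2^2 * 11^1*17^1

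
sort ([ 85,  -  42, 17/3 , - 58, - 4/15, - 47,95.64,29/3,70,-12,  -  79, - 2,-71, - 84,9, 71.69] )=[ - 84, - 79, - 71, - 58, - 47,-42, - 12, - 2, - 4/15, 17/3,9,29/3,  70,71.69,85,95.64 ]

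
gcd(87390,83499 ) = 3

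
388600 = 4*97150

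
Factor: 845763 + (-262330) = 19^1*30707^1 = 583433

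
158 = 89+69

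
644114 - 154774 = 489340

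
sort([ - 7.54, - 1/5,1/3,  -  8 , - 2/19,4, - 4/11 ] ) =[ - 8,  -  7.54,- 4/11, - 1/5,-2/19, 1/3, 4] 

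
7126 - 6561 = 565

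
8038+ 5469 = 13507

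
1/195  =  1/195 = 0.01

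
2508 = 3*836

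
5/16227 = 5/16227 = 0.00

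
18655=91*205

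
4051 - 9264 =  - 5213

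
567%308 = 259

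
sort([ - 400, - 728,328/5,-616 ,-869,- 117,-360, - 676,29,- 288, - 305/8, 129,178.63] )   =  [-869,-728,- 676,-616,-400 ,-360, - 288, - 117, - 305/8,29, 328/5, 129, 178.63]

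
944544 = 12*78712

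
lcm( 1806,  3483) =48762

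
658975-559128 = 99847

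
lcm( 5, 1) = 5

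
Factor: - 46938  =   - 2^1*3^1*7823^1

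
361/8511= 361/8511 = 0.04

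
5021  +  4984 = 10005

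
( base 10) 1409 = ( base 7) 4052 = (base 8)2601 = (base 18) 465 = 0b10110000001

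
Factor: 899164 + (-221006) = 678158 = 2^1*13^1*26083^1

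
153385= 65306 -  - 88079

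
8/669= 8/669 = 0.01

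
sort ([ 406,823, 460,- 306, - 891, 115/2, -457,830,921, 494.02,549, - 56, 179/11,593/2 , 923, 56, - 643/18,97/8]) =[  -  891,-457,- 306, - 56,-643/18,  97/8, 179/11,56,115/2,593/2, 406,  460,494.02,549, 823,830,  921,923 ] 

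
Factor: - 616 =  -2^3*7^1*11^1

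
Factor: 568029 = 3^1*7^1*11^1*2459^1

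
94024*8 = 752192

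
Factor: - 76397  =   - 241^1* 317^1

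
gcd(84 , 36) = 12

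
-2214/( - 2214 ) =1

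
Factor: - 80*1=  - 80 = -  2^4*5^1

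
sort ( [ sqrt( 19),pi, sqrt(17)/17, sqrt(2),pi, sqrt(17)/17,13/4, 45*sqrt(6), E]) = [sqrt (17)/17, sqrt(17)/17,sqrt( 2),E, pi,pi, 13/4,sqrt( 19 ),45*sqrt( 6)]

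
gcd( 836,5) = 1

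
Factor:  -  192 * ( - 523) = 100416 = 2^6*3^1 *523^1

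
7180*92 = 660560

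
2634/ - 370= - 8  +  163/185 = -7.12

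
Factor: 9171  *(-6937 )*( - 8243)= 3^2 * 7^1*991^1 * 1019^1*8243^1 = 524413288161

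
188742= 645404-456662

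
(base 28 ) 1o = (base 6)124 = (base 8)64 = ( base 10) 52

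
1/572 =1/572 = 0.00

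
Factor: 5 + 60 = 65 = 5^1*13^1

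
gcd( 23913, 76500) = 9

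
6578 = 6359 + 219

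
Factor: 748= 2^2*11^1*17^1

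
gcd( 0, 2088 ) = 2088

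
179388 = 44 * 4077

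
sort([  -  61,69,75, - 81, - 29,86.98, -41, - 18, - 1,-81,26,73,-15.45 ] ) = [ - 81,  -  81,-61,  -  41,  -  29,  -  18, - 15.45, - 1,26,69,73,75,  86.98 ] 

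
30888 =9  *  3432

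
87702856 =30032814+57670042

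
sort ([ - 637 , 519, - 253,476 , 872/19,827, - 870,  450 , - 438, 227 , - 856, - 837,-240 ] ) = [ - 870 , - 856 , - 837, - 637 , - 438, - 253, - 240,  872/19, 227,450,476 , 519, 827] 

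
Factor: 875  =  5^3*7^1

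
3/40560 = 1/13520 = 0.00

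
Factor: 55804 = 2^2 * 7^1 * 1993^1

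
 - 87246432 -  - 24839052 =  - 62407380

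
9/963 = 1/107=   0.01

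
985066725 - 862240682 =122826043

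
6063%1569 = 1356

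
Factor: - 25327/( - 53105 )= 31/65 = 5^( -1 )*13^( -1)*31^1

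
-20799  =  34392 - 55191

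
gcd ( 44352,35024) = 176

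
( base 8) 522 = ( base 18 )10e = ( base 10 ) 338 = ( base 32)AI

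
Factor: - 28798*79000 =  - 2275042000 =- 2^4*5^3*7^1*11^2 *17^1 * 79^1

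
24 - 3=21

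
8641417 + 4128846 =12770263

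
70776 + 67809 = 138585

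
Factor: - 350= - 2^1*5^2*7^1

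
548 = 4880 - 4332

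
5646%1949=1748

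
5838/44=132 + 15/22 = 132.68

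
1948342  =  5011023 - 3062681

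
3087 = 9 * 343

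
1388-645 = 743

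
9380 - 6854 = 2526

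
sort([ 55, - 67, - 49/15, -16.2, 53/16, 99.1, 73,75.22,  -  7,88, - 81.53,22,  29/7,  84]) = [ - 81.53, - 67,  -  16.2, - 7, - 49/15,  53/16, 29/7,22, 55,73,75.22,84, 88, 99.1]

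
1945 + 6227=8172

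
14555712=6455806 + 8099906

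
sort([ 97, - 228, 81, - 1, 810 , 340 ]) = [ - 228, - 1, 81, 97, 340,810]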